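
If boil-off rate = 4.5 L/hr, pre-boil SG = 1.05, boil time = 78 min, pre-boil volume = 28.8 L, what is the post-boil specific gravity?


V_post = V_pre − rate·(t/60);  SG_post = 1 + (SG_pre−1)·V_pre/V_post
V_post = 28.8 − 4.5·(78/60) = 22.9500
SG_post = 1 + (1.05 − 1)·28.8/22.9500

1.0627


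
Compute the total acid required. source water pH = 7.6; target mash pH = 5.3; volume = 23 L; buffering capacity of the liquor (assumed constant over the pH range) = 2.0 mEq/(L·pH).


acid = buffering capacity · (pH_source − pH_target) · V
acid = 2.0 · (7.6 − 5.3) · 23

105.8000 mEq


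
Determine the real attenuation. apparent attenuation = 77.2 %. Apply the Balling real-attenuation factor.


RA = AA · 0.8192
RA = 77.2 · 0.8192

63.2422 %


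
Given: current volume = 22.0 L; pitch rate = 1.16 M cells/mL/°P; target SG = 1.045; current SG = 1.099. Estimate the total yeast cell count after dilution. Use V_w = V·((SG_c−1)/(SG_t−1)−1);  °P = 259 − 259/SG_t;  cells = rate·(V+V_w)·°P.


V_w = 22.0·((1.099−1)/(1.045−1)−1) = 26.4000
V_final = 22.0 + 26.4000 = 48.4000
°P = 259 − 259/1.045 = 11.1531
cells = 1.16·48.4000·11.1531

626.1802 billion cells


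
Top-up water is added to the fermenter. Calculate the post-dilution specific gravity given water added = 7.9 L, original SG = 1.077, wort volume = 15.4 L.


SG_new = 1 + (SG_old − 1)·V_old/(V_old + V_water)
pts = (1.077 − 1)·1000·15.4/(15.4 + 7.9) = 50.8927
SG_new = 1 + 50.8927/1000

1.0509


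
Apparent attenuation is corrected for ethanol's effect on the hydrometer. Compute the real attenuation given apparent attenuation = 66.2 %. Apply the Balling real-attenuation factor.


RA = AA · 0.8192
RA = 66.2 · 0.8192

54.2310 %


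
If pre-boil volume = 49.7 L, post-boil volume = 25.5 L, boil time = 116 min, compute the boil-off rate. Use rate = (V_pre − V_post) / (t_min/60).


rate = (49.7 − 25.5) / (116/60)

12.5172 L/hr


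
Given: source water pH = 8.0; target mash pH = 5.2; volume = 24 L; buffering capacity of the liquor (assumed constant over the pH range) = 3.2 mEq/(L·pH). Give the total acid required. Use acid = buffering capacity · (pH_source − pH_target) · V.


acid = 3.2 · (8.0 − 5.2) · 24

215.0400 mEq


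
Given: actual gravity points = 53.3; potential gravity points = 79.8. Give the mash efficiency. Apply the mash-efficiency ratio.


efficiency = actual / potential × 100
efficiency = 53.3 / 79.8 × 100

66.7920 %


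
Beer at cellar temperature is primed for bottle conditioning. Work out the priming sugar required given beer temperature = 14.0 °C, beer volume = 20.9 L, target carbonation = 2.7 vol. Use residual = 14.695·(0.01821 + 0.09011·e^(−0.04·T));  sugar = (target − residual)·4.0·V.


residual = 14.695·(0.01821 + 0.09011·e^(−0.04·14.0)) = 1.0240
sugar = (2.7 − 1.0240)·4.0·20.9

140.1160 g


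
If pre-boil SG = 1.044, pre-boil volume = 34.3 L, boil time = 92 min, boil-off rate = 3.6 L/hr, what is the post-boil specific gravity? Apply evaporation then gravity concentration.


V_post = V_pre − rate·(t/60);  SG_post = 1 + (SG_pre−1)·V_pre/V_post
V_post = 34.3 − 3.6·(92/60) = 28.7800
SG_post = 1 + (1.044 − 1)·34.3/28.7800

1.0524


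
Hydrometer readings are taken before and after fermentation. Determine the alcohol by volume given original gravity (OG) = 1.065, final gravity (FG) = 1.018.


ABV = (OG − FG) · 131.25
ABV = (1.065 − 1.018) · 131.25

6.1687 % ABV


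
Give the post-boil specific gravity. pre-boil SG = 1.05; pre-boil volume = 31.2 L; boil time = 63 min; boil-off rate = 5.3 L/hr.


V_post = V_pre − rate·(t/60);  SG_post = 1 + (SG_pre−1)·V_pre/V_post
V_post = 31.2 − 5.3·(63/60) = 25.6350
SG_post = 1 + (1.05 − 1)·31.2/25.6350

1.0609


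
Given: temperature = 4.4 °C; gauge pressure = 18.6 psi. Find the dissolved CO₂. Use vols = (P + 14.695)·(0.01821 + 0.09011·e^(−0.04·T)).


vols = (18.6 + 14.695)·(0.01821 + 0.09011·e^(−0.04·4.4))

3.1223 volumes


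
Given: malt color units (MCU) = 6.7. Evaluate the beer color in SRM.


SRM = 1.4922 · MCU^0.6859
SRM = 1.4922 · 6.7^0.6859

5.5009 SRM


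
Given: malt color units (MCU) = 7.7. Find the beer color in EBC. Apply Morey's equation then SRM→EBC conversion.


SRM = 1.4922·MCU^0.6859;  EBC = SRM·1.97
SRM = 1.4922·7.7^0.6859 = 6.0516
EBC = 6.0516·1.97

11.9217 EBC


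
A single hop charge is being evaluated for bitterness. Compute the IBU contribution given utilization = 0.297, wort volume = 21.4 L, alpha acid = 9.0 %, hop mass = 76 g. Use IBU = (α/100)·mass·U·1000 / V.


IBU = (9.0/100)·76·0.297·1000 / 21.4

94.9290 IBU


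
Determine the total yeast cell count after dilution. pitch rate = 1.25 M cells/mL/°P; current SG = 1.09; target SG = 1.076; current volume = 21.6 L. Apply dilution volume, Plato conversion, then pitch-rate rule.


V_w = V·((SG_c−1)/(SG_t−1)−1);  °P = 259 − 259/SG_t;  cells = rate·(V+V_w)·°P
V_w = 21.6·((1.09−1)/(1.076−1)−1) = 3.9789
V_final = 21.6 + 3.9789 = 25.5789
°P = 259 − 259/1.076 = 18.2937
cells = 1.25·25.5789·18.2937

584.9164 billion cells


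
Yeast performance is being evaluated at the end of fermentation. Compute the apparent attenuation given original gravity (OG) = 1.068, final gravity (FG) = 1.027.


AA = (OG − FG)/(OG − 1) · 100
AA = (1.068 − 1.027)/(1.068 − 1) · 100

60.2941 %


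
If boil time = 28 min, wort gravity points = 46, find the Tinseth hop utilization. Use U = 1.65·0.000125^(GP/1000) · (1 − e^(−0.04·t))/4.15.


bigness = 1.65·0.000125^(46/1000) = 1.0913
boil_factor = (1 − e^(−0.04·28))/4.15 = 0.1623
U = 1.0913 · 0.1623

0.1772


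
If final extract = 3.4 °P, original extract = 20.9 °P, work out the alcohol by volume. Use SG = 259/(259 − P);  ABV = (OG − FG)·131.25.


OG = 259/(259 − 20.9) = 1.0878
FG = 259/(259 − 3.4) = 1.0133
ABV = (1.0878 − 1.0133)·131.25

9.7750 % ABV


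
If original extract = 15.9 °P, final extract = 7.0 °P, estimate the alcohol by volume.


SG = 259/(259 − P);  ABV = (OG − FG)·131.25
OG = 259/(259 − 15.9) = 1.0654
FG = 259/(259 − 7.0) = 1.0278
ABV = (1.0654 − 1.0278)·131.25

4.9386 % ABV


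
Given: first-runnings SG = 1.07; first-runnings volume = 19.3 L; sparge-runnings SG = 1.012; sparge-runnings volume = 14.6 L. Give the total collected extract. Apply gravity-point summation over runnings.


total = Σ (SG_i − 1)·1000·V_i
first = (1.07 − 1)·1000·19.3 = 1351.0000
sparge = (1.012 − 1)·1000·14.6 = 175.2000
total = 1351.0000 + 175.2000

1526.2000 gravity·L


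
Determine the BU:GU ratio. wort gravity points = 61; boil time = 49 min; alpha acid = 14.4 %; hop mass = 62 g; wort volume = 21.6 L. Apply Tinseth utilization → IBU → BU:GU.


U = 1.65·0.000125^(GP/1000)·(1−e^(−0.04t))/4.15;  IBU = (α/100)·m·U·1000/V;  BU:GU = IBU/GP
U = 1.65·0.000125^(61/1000)·(1−e^(−0.04·49))/4.15 = 0.1974
IBU = (14.4/100)·62·0.1974·1000/21.6 = 81.6042
BU:GU = 81.6042/61

1.3378


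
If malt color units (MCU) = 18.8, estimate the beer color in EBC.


SRM = 1.4922·MCU^0.6859;  EBC = SRM·1.97
SRM = 1.4922·18.8^0.6859 = 11.1628
EBC = 11.1628·1.97

21.9907 EBC


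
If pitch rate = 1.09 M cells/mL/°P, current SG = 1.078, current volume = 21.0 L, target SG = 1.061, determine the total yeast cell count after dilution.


V_w = V·((SG_c−1)/(SG_t−1)−1);  °P = 259 − 259/SG_t;  cells = rate·(V+V_w)·°P
V_w = 21.0·((1.078−1)/(1.061−1)−1) = 5.8525
V_final = 21.0 + 5.8525 = 26.8525
°P = 259 − 259/1.061 = 14.8907
cells = 1.09·26.8525·14.8907

435.8377 billion cells


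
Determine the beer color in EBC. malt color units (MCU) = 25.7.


SRM = 1.4922·MCU^0.6859;  EBC = SRM·1.97
SRM = 1.4922·25.7^0.6859 = 13.8325
EBC = 13.8325·1.97

27.2500 EBC


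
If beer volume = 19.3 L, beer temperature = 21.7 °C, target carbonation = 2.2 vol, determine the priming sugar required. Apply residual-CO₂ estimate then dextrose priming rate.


residual = 14.695·(0.01821 + 0.09011·e^(−0.04·T));  sugar = (target − residual)·4.0·V
residual = 14.695·(0.01821 + 0.09011·e^(−0.04·21.7)) = 0.8235
sugar = (2.2 − 0.8235)·4.0·19.3

106.2683 g


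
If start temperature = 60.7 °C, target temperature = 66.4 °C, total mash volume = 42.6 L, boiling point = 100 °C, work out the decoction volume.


V_dec = V_total·(T_target − T_start)/(T_boil − T_start)
V_dec = 42.6·(66.4 − 60.7)/(100 − 60.7)

6.1786 L


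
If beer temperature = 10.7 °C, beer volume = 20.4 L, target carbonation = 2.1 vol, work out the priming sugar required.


residual = 14.695·(0.01821 + 0.09011·e^(−0.04·T));  sugar = (target − residual)·4.0·V
residual = 14.695·(0.01821 + 0.09011·e^(−0.04·10.7)) = 1.1307
sugar = (2.1 − 1.1307)·4.0·20.4

79.0947 g


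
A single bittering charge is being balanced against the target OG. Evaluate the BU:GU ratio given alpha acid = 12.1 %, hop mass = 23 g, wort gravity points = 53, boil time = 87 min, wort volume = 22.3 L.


U = 1.65·0.000125^(GP/1000)·(1−e^(−0.04t))/4.15;  IBU = (α/100)·m·U·1000/V;  BU:GU = IBU/GP
U = 1.65·0.000125^(53/1000)·(1−e^(−0.04·87))/4.15 = 0.2393
IBU = (12.1/100)·23·0.2393·1000/22.3 = 29.8669
BU:GU = 29.8669/53

0.5635


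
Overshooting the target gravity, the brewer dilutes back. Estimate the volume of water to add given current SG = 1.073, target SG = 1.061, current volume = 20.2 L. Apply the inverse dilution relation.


V_water = V·((SG_curr − 1)/(SG_target − 1) − 1)
V_water = 20.2·((1.073 − 1)/(1.061 − 1) − 1)

3.9738 L


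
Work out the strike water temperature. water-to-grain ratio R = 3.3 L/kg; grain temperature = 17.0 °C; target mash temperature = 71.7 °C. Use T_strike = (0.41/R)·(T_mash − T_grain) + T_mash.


T_strike = (0.41/3.3)·(71.7 − 17.0) + 71.7

78.4961 °C


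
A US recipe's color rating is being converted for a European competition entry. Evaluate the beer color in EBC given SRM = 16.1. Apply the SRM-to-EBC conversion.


EBC = SRM · 1.97
EBC = 16.1 · 1.97

31.7170 EBC


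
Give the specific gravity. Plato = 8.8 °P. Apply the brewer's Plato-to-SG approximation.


SG = 259/(259 − P)
SG = 259/(259 − 8.8)

1.0352


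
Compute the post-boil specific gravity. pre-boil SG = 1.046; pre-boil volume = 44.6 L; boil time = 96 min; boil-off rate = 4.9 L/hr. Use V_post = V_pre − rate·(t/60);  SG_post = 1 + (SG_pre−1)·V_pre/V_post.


V_post = 44.6 − 4.9·(96/60) = 36.7600
SG_post = 1 + (1.046 − 1)·44.6/36.7600

1.0558


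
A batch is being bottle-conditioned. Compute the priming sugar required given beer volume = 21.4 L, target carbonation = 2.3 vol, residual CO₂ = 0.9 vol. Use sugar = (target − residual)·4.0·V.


sugar = (2.3 − 0.9)·4.0·21.4

119.8400 g


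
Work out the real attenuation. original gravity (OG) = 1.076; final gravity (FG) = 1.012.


AA = (OG−FG)/(OG−1)·100;  RA = AA·0.8192
AA = (1.076 − 1.012)/(1.076 − 1)·100 = 84.2105
RA = 84.2105·0.8192

68.9853 %


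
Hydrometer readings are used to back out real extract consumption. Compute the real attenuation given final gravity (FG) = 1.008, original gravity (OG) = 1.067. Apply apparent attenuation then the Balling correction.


AA = (OG−FG)/(OG−1)·100;  RA = AA·0.8192
AA = (1.067 − 1.008)/(1.067 − 1)·100 = 88.0597
RA = 88.0597·0.8192

72.1385 %


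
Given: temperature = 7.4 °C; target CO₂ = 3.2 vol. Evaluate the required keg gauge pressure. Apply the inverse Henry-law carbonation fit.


psi = vols/(0.01821 + 0.09011·e^(−0.04·T)) − 14.695
psi = 3.2/(0.01821 + 0.09011·e^(−0.04·7.4)) − 14.695

22.8493 psi


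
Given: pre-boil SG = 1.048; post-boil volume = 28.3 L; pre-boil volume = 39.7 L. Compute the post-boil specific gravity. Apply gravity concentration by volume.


SG_post = 1 + (SG_pre − 1)·V_pre/V_post
pts_pre = (1.048 − 1)·1000 = 48.0000
pts_post = 48.0000·39.7/28.3 = 67.3357
SG_post = 1 + 67.3357/1000

1.0673


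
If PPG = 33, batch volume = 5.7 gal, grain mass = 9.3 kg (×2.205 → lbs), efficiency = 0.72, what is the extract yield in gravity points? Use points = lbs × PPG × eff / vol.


lbs = 9.3 × 2.205 = 20.5065
points = 20.5065 × 33 × 0.72 / 5.7

85.4797 points


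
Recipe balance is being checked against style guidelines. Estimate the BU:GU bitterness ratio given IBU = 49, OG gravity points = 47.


BU:GU = IBU / OG_points
BU:GU = 49 / 47

1.0426


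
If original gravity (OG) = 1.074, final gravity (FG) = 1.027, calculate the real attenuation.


AA = (OG−FG)/(OG−1)·100;  RA = AA·0.8192
AA = (1.074 − 1.027)/(1.074 − 1)·100 = 63.5135
RA = 63.5135·0.8192

52.0303 %


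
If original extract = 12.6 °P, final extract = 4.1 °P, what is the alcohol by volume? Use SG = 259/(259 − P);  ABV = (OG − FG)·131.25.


OG = 259/(259 − 12.6) = 1.0511
FG = 259/(259 − 4.1) = 1.0161
ABV = (1.0511 − 1.0161)·131.25

4.6005 % ABV


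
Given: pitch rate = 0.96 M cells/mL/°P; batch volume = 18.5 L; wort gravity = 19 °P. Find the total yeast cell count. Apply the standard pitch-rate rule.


cells (billions) = rate · V_L · °P
cells = 0.96 · 18.5 · 19

337.4400 billion cells


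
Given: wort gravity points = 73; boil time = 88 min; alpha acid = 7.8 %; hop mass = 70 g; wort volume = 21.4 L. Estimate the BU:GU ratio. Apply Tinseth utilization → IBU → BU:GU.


U = 1.65·0.000125^(GP/1000)·(1−e^(−0.04t))/4.15;  IBU = (α/100)·m·U·1000/V;  BU:GU = IBU/GP
U = 1.65·0.000125^(73/1000)·(1−e^(−0.04·88))/4.15 = 0.2002
IBU = (7.8/100)·70·0.2002·1000/21.4 = 51.0787
BU:GU = 51.0787/73

0.6997


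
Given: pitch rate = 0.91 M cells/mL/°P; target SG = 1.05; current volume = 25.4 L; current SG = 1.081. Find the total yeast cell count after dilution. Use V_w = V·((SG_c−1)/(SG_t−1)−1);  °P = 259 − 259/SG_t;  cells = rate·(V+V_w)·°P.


V_w = 25.4·((1.081−1)/(1.05−1)−1) = 15.7480
V_final = 25.4 + 15.7480 = 41.1480
°P = 259 − 259/1.05 = 12.3333
cells = 0.91·41.1480·12.3333

461.8177 billion cells


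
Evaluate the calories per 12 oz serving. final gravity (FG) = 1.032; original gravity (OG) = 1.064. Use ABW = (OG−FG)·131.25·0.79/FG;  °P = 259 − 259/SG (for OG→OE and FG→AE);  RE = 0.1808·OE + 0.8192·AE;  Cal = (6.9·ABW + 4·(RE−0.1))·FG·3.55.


ABW = (1.064 − 1.032)·131.25·0.79/1.032 = 3.2151
OE = 259 − 259/1.064 = 15.5789 °P
AE = 259 − 259/1.032 = 8.0310 °P
RE = 0.1808·15.5789 + 0.8192·8.0310 = 9.3957 °P
Cal = (6.9·3.2151 + 4·(9.3957−0.1))·1.032·3.55

217.4970 kcal


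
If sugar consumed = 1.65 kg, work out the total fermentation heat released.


Q = m_sugar · 590 kJ/kg
Q = 1.65 · 590

973.5000 kJ


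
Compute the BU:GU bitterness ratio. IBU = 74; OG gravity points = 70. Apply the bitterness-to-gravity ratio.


BU:GU = IBU / OG_points
BU:GU = 74 / 70

1.0571


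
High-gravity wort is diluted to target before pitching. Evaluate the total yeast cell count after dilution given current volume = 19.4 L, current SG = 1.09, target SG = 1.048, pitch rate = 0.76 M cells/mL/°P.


V_w = V·((SG_c−1)/(SG_t−1)−1);  °P = 259 − 259/SG_t;  cells = rate·(V+V_w)·°P
V_w = 19.4·((1.09−1)/(1.048−1)−1) = 16.9750
V_final = 19.4 + 16.9750 = 36.3750
°P = 259 − 259/1.048 = 11.8626
cells = 0.76·36.3750·11.8626

327.9415 billion cells


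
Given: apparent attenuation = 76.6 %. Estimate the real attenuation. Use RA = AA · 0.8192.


RA = 76.6 · 0.8192

62.7507 %


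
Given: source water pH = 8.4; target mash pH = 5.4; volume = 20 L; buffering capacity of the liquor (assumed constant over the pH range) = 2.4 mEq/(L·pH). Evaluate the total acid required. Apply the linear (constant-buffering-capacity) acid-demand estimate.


acid = buffering capacity · (pH_source − pH_target) · V
acid = 2.4 · (8.4 − 5.4) · 20

144.0000 mEq


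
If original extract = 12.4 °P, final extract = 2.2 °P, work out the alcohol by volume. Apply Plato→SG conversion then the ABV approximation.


SG = 259/(259 − P);  ABV = (OG − FG)·131.25
OG = 259/(259 − 12.4) = 1.0503
FG = 259/(259 − 2.2) = 1.0086
ABV = (1.0503 − 1.0086)·131.25

5.4753 % ABV


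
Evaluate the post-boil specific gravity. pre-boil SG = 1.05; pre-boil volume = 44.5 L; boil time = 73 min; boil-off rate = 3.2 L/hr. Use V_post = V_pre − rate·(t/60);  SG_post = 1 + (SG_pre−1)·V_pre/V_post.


V_post = 44.5 − 3.2·(73/60) = 40.6067
SG_post = 1 + (1.05 − 1)·44.5/40.6067

1.0548


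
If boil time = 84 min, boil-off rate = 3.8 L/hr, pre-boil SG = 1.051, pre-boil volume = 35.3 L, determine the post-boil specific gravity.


V_post = V_pre − rate·(t/60);  SG_post = 1 + (SG_pre−1)·V_pre/V_post
V_post = 35.3 − 3.8·(84/60) = 29.9800
SG_post = 1 + (1.051 − 1)·35.3/29.9800

1.0601


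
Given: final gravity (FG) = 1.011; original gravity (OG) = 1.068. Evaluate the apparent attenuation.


AA = (OG − FG)/(OG − 1) · 100
AA = (1.068 − 1.011)/(1.068 − 1) · 100

83.8235 %


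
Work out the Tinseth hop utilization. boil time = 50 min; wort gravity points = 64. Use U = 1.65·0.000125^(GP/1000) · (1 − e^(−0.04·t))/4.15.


bigness = 1.65·0.000125^(64/1000) = 0.9283
boil_factor = (1 − e^(−0.04·50))/4.15 = 0.2084
U = 0.9283 · 0.2084

0.1934


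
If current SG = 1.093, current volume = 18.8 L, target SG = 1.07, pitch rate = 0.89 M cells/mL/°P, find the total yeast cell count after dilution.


V_w = V·((SG_c−1)/(SG_t−1)−1);  °P = 259 − 259/SG_t;  cells = rate·(V+V_w)·°P
V_w = 18.8·((1.093−1)/(1.07−1)−1) = 6.1771
V_final = 18.8 + 6.1771 = 24.9771
°P = 259 − 259/1.07 = 16.9439
cells = 0.89·24.9771·16.9439

376.6576 billion cells


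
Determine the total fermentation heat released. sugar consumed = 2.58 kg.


Q = m_sugar · 590 kJ/kg
Q = 2.58 · 590

1522.2000 kJ


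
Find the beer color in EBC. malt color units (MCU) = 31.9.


SRM = 1.4922·MCU^0.6859;  EBC = SRM·1.97
SRM = 1.4922·31.9^0.6859 = 16.0427
EBC = 16.0427·1.97

31.6041 EBC


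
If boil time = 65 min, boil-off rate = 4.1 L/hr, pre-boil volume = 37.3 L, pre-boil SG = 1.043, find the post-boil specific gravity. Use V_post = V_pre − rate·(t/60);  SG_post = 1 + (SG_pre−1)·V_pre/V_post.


V_post = 37.3 − 4.1·(65/60) = 32.8583
SG_post = 1 + (1.043 − 1)·37.3/32.8583

1.0488


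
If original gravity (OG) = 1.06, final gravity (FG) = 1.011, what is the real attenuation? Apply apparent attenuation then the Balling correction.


AA = (OG−FG)/(OG−1)·100;  RA = AA·0.8192
AA = (1.06 − 1.011)/(1.06 − 1)·100 = 81.6667
RA = 81.6667·0.8192

66.9013 %


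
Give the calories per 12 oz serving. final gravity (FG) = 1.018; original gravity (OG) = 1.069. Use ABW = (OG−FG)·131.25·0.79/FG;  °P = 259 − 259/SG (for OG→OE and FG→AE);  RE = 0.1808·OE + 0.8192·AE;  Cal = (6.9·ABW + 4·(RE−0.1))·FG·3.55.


ABW = (1.069 − 1.018)·131.25·0.79/1.018 = 5.1946
OE = 259 − 259/1.069 = 16.7175 °P
AE = 259 − 259/1.018 = 4.5796 °P
RE = 0.1808·16.7175 + 0.8192·4.5796 = 6.7741 °P
Cal = (6.9·5.1946 + 4·(6.7741−0.1))·1.018·3.55

226.0093 kcal


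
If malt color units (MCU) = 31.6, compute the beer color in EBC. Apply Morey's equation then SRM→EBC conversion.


SRM = 1.4922·MCU^0.6859;  EBC = SRM·1.97
SRM = 1.4922·31.6^0.6859 = 15.9390
EBC = 15.9390·1.97

31.3999 EBC


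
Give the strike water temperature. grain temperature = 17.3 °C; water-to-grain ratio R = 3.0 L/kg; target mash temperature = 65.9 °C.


T_strike = (0.41/R)·(T_mash − T_grain) + T_mash
T_strike = (0.41/3.0)·(65.9 − 17.3) + 65.9

72.5420 °C


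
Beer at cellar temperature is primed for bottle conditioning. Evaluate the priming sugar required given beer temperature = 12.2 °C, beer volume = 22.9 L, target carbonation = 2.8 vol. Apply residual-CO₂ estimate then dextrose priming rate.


residual = 14.695·(0.01821 + 0.09011·e^(−0.04·T));  sugar = (target − residual)·4.0·V
residual = 14.695·(0.01821 + 0.09011·e^(−0.04·12.2)) = 1.0804
sugar = (2.8 − 1.0804)·4.0·22.9

157.5118 g


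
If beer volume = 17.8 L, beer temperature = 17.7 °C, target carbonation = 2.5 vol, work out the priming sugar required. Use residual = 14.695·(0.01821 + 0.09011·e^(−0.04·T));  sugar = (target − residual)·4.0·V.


residual = 14.695·(0.01821 + 0.09011·e^(−0.04·17.7)) = 0.9199
sugar = (2.5 − 0.9199)·4.0·17.8

112.5018 g


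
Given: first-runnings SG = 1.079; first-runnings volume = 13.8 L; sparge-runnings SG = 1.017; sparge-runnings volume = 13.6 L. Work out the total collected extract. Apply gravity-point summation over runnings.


total = Σ (SG_i − 1)·1000·V_i
first = (1.079 − 1)·1000·13.8 = 1090.2000
sparge = (1.017 − 1)·1000·13.6 = 231.2000
total = 1090.2000 + 231.2000

1321.4000 gravity·L


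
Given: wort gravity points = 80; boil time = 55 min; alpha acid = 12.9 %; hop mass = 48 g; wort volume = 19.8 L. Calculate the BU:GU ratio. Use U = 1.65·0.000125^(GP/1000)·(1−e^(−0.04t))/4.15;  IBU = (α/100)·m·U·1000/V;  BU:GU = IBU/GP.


U = 1.65·0.000125^(80/1000)·(1−e^(−0.04·55))/4.15 = 0.1723
IBU = (12.9/100)·48·0.1723·1000/19.8 = 53.8707
BU:GU = 53.8707/80

0.6734


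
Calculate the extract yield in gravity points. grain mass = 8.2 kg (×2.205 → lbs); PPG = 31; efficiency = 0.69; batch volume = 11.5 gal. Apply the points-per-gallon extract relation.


points = lbs × PPG × eff / vol
lbs = 8.2 × 2.205 = 18.0810
points = 18.0810 × 31 × 0.69 / 11.5

33.6307 points


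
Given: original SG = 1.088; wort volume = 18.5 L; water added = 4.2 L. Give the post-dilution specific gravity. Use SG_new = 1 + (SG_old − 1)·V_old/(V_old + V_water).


pts = (1.088 − 1)·1000·18.5/(18.5 + 4.2) = 71.7181
SG_new = 1 + 71.7181/1000

1.0717


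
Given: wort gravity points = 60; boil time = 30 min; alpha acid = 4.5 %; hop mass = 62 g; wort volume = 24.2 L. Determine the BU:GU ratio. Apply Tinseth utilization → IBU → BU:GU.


U = 1.65·0.000125^(GP/1000)·(1−e^(−0.04t))/4.15;  IBU = (α/100)·m·U·1000/V;  BU:GU = IBU/GP
U = 1.65·0.000125^(60/1000)·(1−e^(−0.04·30))/4.15 = 0.1620
IBU = (4.5/100)·62·0.1620·1000/24.2 = 18.6808
BU:GU = 18.6808/60

0.3113


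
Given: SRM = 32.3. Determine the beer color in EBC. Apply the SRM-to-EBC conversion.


EBC = SRM · 1.97
EBC = 32.3 · 1.97

63.6310 EBC


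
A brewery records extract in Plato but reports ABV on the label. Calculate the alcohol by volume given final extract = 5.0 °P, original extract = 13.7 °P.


SG = 259/(259 − P);  ABV = (OG − FG)·131.25
OG = 259/(259 − 13.7) = 1.0558
FG = 259/(259 − 5.0) = 1.0197
ABV = (1.0558 − 1.0197)·131.25

4.7466 % ABV


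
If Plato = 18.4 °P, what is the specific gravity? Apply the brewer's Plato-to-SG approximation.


SG = 259/(259 − P)
SG = 259/(259 − 18.4)

1.0765


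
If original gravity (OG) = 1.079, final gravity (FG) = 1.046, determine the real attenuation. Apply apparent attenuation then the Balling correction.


AA = (OG−FG)/(OG−1)·100;  RA = AA·0.8192
AA = (1.079 − 1.046)/(1.079 − 1)·100 = 41.7722
RA = 41.7722·0.8192

34.2197 %


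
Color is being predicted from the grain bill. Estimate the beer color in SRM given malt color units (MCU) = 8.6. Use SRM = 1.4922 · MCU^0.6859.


SRM = 1.4922 · 8.6^0.6859

6.5283 SRM


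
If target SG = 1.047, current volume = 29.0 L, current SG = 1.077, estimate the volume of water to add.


V_water = V·((SG_curr − 1)/(SG_target − 1) − 1)
V_water = 29.0·((1.077 − 1)/(1.047 − 1) − 1)

18.5106 L


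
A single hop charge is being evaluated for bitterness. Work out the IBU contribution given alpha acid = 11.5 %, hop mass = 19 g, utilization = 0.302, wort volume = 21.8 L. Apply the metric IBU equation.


IBU = (α/100)·mass·U·1000 / V
IBU = (11.5/100)·19·0.302·1000 / 21.8

30.2693 IBU


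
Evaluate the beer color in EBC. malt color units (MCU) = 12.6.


SRM = 1.4922·MCU^0.6859;  EBC = SRM·1.97
SRM = 1.4922·12.6^0.6859 = 8.4834
EBC = 8.4834·1.97

16.7123 EBC


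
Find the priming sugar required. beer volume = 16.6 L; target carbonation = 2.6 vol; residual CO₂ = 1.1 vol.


sugar = (target − residual)·4.0·V
sugar = (2.6 − 1.1)·4.0·16.6

99.6000 g


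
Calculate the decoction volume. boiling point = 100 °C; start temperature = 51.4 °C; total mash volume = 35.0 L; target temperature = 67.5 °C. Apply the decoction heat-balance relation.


V_dec = V_total·(T_target − T_start)/(T_boil − T_start)
V_dec = 35.0·(67.5 − 51.4)/(100 − 51.4)

11.5947 L


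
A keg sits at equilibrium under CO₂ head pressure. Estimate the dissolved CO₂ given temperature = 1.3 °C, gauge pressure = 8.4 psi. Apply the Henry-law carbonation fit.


vols = (P + 14.695)·(0.01821 + 0.09011·e^(−0.04·T))
vols = (8.4 + 14.695)·(0.01821 + 0.09011·e^(−0.04·1.3))

2.3962 volumes


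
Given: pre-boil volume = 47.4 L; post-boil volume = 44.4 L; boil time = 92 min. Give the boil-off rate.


rate = (V_pre − V_post) / (t_min/60)
rate = (47.4 − 44.4) / (92/60)

1.9565 L/hr


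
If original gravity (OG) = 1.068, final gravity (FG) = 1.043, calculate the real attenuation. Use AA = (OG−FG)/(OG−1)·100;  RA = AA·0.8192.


AA = (1.068 − 1.043)/(1.068 − 1)·100 = 36.7647
RA = 36.7647·0.8192

30.1176 %


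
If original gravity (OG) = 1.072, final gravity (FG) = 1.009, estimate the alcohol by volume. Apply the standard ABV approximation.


ABV = (OG − FG) · 131.25
ABV = (1.072 − 1.009) · 131.25

8.2688 % ABV


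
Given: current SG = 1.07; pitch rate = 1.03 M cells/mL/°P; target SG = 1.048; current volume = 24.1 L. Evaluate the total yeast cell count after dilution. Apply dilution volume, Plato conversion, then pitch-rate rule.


V_w = V·((SG_c−1)/(SG_t−1)−1);  °P = 259 − 259/SG_t;  cells = rate·(V+V_w)·°P
V_w = 24.1·((1.07−1)/(1.048−1)−1) = 11.0458
V_final = 24.1 + 11.0458 = 35.1458
°P = 259 − 259/1.048 = 11.8626
cells = 1.03·35.1458·11.8626

429.4284 billion cells


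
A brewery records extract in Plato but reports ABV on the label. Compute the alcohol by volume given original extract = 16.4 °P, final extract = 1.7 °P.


SG = 259/(259 − P);  ABV = (OG − FG)·131.25
OG = 259/(259 − 16.4) = 1.0676
FG = 259/(259 − 1.7) = 1.0066
ABV = (1.0676 − 1.0066)·131.25

8.0055 % ABV


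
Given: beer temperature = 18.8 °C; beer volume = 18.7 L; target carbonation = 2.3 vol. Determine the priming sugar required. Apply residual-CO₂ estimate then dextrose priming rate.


residual = 14.695·(0.01821 + 0.09011·e^(−0.04·T));  sugar = (target − residual)·4.0·V
residual = 14.695·(0.01821 + 0.09011·e^(−0.04·18.8)) = 0.8918
sugar = (2.3 − 0.8918)·4.0·18.7

105.3305 g


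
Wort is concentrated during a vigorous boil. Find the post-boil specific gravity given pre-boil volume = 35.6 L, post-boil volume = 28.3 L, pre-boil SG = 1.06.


SG_post = 1 + (SG_pre − 1)·V_pre/V_post
pts_pre = (1.06 − 1)·1000 = 60.0000
pts_post = 60.0000·35.6/28.3 = 75.4770
SG_post = 1 + 75.4770/1000

1.0755


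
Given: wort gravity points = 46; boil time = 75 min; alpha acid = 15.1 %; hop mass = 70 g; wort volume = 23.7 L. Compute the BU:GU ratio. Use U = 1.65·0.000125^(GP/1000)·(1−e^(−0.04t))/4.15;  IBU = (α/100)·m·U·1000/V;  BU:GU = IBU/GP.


U = 1.65·0.000125^(46/1000)·(1−e^(−0.04·75))/4.15 = 0.2499
IBU = (15.1/100)·70·0.2499·1000/23.7 = 111.4400
BU:GU = 111.4400/46

2.4226


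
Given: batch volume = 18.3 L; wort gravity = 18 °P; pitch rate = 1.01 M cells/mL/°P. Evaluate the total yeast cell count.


cells (billions) = rate · V_L · °P
cells = 1.01 · 18.3 · 18

332.6940 billion cells


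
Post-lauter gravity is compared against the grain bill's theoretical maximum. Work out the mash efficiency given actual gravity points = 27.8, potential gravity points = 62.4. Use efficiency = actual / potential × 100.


efficiency = 27.8 / 62.4 × 100

44.5513 %


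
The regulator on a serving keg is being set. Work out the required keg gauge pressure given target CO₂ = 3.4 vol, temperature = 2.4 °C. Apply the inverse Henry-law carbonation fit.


psi = vols/(0.01821 + 0.09011·e^(−0.04·T)) − 14.695
psi = 3.4/(0.01821 + 0.09011·e^(−0.04·2.4)) − 14.695

19.2806 psi


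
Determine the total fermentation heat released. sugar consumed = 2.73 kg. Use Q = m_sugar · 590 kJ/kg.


Q = 2.73 · 590

1610.7000 kJ


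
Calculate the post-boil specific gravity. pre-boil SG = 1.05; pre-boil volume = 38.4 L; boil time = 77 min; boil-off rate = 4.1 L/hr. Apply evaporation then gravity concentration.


V_post = V_pre − rate·(t/60);  SG_post = 1 + (SG_pre−1)·V_pre/V_post
V_post = 38.4 − 4.1·(77/60) = 33.1383
SG_post = 1 + (1.05 − 1)·38.4/33.1383

1.0579


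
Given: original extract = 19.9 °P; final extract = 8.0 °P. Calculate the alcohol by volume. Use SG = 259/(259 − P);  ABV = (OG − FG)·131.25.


OG = 259/(259 − 19.9) = 1.0832
FG = 259/(259 − 8.0) = 1.0319
ABV = (1.0832 − 1.0319)·131.25

6.7405 % ABV


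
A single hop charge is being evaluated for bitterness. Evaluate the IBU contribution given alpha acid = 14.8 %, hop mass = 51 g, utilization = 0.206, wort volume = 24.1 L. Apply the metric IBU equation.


IBU = (α/100)·mass·U·1000 / V
IBU = (14.8/100)·51·0.206·1000 / 24.1

64.5182 IBU


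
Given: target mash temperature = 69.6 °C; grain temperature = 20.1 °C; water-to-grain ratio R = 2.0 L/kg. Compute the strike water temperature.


T_strike = (0.41/R)·(T_mash − T_grain) + T_mash
T_strike = (0.41/2.0)·(69.6 − 20.1) + 69.6

79.7475 °C


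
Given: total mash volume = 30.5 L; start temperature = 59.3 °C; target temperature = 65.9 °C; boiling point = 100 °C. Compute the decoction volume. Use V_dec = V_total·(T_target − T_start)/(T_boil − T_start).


V_dec = 30.5·(65.9 − 59.3)/(100 − 59.3)

4.9459 L


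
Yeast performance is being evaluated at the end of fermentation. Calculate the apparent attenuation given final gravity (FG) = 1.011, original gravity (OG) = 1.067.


AA = (OG − FG)/(OG − 1) · 100
AA = (1.067 − 1.011)/(1.067 − 1) · 100

83.5821 %


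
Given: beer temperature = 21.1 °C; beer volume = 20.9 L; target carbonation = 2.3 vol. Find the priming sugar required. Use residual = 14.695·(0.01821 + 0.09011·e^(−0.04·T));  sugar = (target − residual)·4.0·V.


residual = 14.695·(0.01821 + 0.09011·e^(−0.04·21.1)) = 0.8370
sugar = (2.3 − 0.8370)·4.0·20.9

122.3093 g


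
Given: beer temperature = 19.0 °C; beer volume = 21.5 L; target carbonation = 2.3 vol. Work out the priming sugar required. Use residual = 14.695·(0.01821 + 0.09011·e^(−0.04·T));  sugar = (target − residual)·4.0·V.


residual = 14.695·(0.01821 + 0.09011·e^(−0.04·19.0)) = 0.8869
sugar = (2.3 − 0.8869)·4.0·21.5

121.5297 g


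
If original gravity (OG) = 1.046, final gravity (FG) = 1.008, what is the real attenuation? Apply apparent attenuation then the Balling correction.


AA = (OG−FG)/(OG−1)·100;  RA = AA·0.8192
AA = (1.046 − 1.008)/(1.046 − 1)·100 = 82.6087
RA = 82.6087·0.8192

67.6730 %


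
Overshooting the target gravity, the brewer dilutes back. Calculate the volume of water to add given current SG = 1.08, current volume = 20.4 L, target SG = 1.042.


V_water = V·((SG_curr − 1)/(SG_target − 1) − 1)
V_water = 20.4·((1.08 − 1)/(1.042 − 1) − 1)

18.4571 L


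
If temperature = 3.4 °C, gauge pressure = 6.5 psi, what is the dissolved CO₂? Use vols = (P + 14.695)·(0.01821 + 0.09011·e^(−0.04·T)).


vols = (6.5 + 14.695)·(0.01821 + 0.09011·e^(−0.04·3.4))

2.0530 volumes


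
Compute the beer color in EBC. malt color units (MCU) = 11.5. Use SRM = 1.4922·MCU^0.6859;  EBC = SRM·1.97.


SRM = 1.4922·11.5^0.6859 = 7.9682
EBC = 7.9682·1.97

15.6973 EBC


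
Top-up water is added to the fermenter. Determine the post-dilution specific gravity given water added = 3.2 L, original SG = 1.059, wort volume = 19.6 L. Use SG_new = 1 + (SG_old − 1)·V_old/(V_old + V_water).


pts = (1.059 − 1)·1000·19.6/(19.6 + 3.2) = 50.7193
SG_new = 1 + 50.7193/1000

1.0507


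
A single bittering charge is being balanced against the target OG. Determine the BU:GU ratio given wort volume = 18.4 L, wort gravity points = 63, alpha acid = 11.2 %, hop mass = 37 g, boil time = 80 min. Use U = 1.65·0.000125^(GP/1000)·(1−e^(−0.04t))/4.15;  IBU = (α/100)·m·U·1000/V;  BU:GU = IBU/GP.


U = 1.65·0.000125^(63/1000)·(1−e^(−0.04·80))/4.15 = 0.2165
IBU = (11.2/100)·37·0.2165·1000/18.4 = 48.7606
BU:GU = 48.7606/63

0.7740


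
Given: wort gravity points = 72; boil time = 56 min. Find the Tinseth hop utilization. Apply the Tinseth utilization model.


U = 1.65·0.000125^(GP/1000) · (1 − e^(−0.04·t))/4.15
bigness = 1.65·0.000125^(72/1000) = 0.8639
boil_factor = (1 − e^(−0.04·56))/4.15 = 0.2153
U = 0.8639 · 0.2153

0.1860


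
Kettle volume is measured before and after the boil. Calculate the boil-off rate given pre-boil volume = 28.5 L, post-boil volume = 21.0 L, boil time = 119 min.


rate = (V_pre − V_post) / (t_min/60)
rate = (28.5 − 21.0) / (119/60)

3.7815 L/hr


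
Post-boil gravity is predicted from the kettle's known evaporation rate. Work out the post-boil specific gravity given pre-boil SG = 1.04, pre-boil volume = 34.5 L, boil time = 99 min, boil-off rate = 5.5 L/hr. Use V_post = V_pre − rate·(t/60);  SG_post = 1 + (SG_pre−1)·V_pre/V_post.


V_post = 34.5 − 5.5·(99/60) = 25.4250
SG_post = 1 + (1.04 − 1)·34.5/25.4250

1.0543


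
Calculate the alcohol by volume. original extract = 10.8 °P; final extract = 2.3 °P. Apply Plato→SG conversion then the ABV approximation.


SG = 259/(259 − P);  ABV = (OG − FG)·131.25
OG = 259/(259 − 10.8) = 1.0435
FG = 259/(259 − 2.3) = 1.0090
ABV = (1.0435 − 1.0090)·131.25

4.5351 % ABV


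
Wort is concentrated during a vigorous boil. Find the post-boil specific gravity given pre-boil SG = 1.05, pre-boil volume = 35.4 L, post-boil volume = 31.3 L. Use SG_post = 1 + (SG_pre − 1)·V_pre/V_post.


pts_pre = (1.05 − 1)·1000 = 50.0000
pts_post = 50.0000·35.4/31.3 = 56.5495
SG_post = 1 + 56.5495/1000

1.0565


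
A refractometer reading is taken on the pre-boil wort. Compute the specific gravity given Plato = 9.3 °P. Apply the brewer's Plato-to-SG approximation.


SG = 259/(259 − P)
SG = 259/(259 − 9.3)

1.0372


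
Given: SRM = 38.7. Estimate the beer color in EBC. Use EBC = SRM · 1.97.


EBC = 38.7 · 1.97

76.2390 EBC


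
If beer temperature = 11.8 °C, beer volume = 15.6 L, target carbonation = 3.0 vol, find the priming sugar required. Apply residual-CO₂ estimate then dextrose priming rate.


residual = 14.695·(0.01821 + 0.09011·e^(−0.04·T));  sugar = (target − residual)·4.0·V
residual = 14.695·(0.01821 + 0.09011·e^(−0.04·11.8)) = 1.0935
sugar = (3.0 − 1.0935)·4.0·15.6

118.9625 g


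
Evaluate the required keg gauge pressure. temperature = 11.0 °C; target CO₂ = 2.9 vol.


psi = vols/(0.01821 + 0.09011·e^(−0.04·T)) − 14.695
psi = 2.9/(0.01821 + 0.09011·e^(−0.04·11.0)) − 14.695

23.3407 psi


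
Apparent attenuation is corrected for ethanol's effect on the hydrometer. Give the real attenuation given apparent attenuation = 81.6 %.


RA = AA · 0.8192
RA = 81.6 · 0.8192

66.8467 %


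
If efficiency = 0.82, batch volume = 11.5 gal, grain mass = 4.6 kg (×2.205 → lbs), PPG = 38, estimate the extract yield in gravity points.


points = lbs × PPG × eff / vol
lbs = 4.6 × 2.205 = 10.1430
points = 10.1430 × 38 × 0.82 / 11.5

27.4831 points


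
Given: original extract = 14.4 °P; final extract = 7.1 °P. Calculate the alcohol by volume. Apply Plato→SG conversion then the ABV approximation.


SG = 259/(259 − P);  ABV = (OG − FG)·131.25
OG = 259/(259 − 14.4) = 1.0589
FG = 259/(259 − 7.1) = 1.0282
ABV = (1.0589 − 1.0282)·131.25

4.0275 % ABV


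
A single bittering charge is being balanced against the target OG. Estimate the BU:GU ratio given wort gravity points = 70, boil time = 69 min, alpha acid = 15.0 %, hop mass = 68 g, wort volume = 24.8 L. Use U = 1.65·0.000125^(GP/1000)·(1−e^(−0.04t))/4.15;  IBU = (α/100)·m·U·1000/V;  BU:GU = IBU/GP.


U = 1.65·0.000125^(70/1000)·(1−e^(−0.04·69))/4.15 = 0.1985
IBU = (15.0/100)·68·0.1985·1000/24.8 = 81.6530
BU:GU = 81.6530/70

1.1665


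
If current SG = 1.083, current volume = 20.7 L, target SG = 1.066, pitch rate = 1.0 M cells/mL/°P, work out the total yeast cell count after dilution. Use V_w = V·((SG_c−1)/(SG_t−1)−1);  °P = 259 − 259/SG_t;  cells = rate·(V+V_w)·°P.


V_w = 20.7·((1.083−1)/(1.066−1)−1) = 5.3318
V_final = 20.7 + 5.3318 = 26.0318
°P = 259 − 259/1.066 = 16.0356
cells = 1.0·26.0318·16.0356

417.4371 billion cells


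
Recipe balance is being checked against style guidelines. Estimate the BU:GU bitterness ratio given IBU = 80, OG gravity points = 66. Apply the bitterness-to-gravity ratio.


BU:GU = IBU / OG_points
BU:GU = 80 / 66

1.2121


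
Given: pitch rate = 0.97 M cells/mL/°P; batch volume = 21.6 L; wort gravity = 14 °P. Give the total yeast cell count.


cells (billions) = rate · V_L · °P
cells = 0.97 · 21.6 · 14

293.3280 billion cells


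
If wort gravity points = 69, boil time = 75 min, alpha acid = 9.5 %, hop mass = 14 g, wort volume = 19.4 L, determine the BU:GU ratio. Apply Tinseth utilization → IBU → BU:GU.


U = 1.65·0.000125^(GP/1000)·(1−e^(−0.04t))/4.15;  IBU = (α/100)·m·U·1000/V;  BU:GU = IBU/GP
U = 1.65·0.000125^(69/1000)·(1−e^(−0.04·75))/4.15 = 0.2032
IBU = (9.5/100)·14·0.2032·1000/19.4 = 13.9314
BU:GU = 13.9314/69

0.2019


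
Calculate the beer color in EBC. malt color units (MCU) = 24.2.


SRM = 1.4922·MCU^0.6859;  EBC = SRM·1.97
SRM = 1.4922·24.2^0.6859 = 13.2735
EBC = 13.2735·1.97

26.1488 EBC


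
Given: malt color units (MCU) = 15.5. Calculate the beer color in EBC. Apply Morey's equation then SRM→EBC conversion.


SRM = 1.4922·MCU^0.6859;  EBC = SRM·1.97
SRM = 1.4922·15.5^0.6859 = 9.7786
EBC = 9.7786·1.97

19.2638 EBC


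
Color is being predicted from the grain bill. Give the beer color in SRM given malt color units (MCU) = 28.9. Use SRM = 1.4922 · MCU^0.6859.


SRM = 1.4922 · 28.9^0.6859

14.9919 SRM


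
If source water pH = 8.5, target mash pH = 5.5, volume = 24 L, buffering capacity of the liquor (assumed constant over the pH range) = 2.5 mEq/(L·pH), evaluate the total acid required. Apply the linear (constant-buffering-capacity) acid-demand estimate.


acid = buffering capacity · (pH_source − pH_target) · V
acid = 2.5 · (8.5 − 5.5) · 24

180.0000 mEq


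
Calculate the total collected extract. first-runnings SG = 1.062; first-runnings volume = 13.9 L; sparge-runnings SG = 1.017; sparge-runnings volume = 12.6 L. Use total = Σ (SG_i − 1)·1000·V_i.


first = (1.062 − 1)·1000·13.9 = 861.8000
sparge = (1.017 − 1)·1000·12.6 = 214.2000
total = 861.8000 + 214.2000

1076.0000 gravity·L


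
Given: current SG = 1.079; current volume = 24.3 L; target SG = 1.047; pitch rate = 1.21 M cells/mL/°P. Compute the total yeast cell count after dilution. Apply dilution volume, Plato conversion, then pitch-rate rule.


V_w = V·((SG_c−1)/(SG_t−1)−1);  °P = 259 − 259/SG_t;  cells = rate·(V+V_w)·°P
V_w = 24.3·((1.079−1)/(1.047−1)−1) = 16.5447
V_final = 24.3 + 16.5447 = 40.8447
°P = 259 − 259/1.047 = 11.6266
cells = 1.21·40.8447·11.6266

574.6082 billion cells
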